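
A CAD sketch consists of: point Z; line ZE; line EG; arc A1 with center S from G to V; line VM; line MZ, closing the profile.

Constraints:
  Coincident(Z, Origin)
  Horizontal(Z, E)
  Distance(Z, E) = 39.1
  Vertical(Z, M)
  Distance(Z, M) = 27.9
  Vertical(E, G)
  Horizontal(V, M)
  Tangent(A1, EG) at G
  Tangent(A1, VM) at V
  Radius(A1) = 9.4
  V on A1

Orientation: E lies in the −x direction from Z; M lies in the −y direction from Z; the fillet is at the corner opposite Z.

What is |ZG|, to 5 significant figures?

43.256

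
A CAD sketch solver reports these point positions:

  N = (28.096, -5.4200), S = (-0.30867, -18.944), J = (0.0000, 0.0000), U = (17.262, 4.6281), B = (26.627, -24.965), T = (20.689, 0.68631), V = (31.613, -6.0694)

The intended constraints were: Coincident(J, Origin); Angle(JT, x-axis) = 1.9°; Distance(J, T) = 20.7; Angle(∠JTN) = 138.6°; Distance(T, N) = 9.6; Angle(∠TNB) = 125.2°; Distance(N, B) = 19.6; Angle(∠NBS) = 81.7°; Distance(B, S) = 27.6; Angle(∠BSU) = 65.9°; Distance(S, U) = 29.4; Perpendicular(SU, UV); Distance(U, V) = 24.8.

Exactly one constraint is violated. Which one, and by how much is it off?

Distance(U, V) = 24.8 — off by 6.90.

J = (0.00, 0.00) ✓; JT at 1.900° ✓; |JT| = 20.70 ✓; ∠JTN = 138.6° ✓; |TN| = 9.600 ✓; ∠TNB = 125.2° ✓; |NB| = 19.60 ✓; ∠NBS = 81.70° ✓; |BS| = 27.60 ✓; ∠BSU = 65.90° ✓; |SU| = 29.40 ✓; ∠(SU, UV) = 90.00° ✓; |UV| = 17.90 ✗.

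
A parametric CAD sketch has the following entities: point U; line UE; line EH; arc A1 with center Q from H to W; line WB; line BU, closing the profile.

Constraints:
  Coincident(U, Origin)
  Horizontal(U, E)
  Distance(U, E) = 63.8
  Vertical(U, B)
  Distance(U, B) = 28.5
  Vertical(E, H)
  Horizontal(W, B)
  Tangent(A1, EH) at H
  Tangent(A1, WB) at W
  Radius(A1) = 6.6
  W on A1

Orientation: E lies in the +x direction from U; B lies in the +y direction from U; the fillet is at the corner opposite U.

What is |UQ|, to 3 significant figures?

61.2

U is at the origin; UE is horizontal with |UE| = 63.8 and E on the +x side, so E = (63.8, 0.00). UB is vertical with |UB| = 28.5 and B on the +y side, so B = (0.00, 28.5). The virtual corner opposite U is at (63.8, 28.5). The tangent condition forces QH to be normal to EH and A1 meets WB tangentially, so QW is at right angles to WB, with radius 6.6, so the center Q sits 6.6 in from both sides at Q = (57.2, 21.9). Then |UQ| = |Q − U| = 61.2.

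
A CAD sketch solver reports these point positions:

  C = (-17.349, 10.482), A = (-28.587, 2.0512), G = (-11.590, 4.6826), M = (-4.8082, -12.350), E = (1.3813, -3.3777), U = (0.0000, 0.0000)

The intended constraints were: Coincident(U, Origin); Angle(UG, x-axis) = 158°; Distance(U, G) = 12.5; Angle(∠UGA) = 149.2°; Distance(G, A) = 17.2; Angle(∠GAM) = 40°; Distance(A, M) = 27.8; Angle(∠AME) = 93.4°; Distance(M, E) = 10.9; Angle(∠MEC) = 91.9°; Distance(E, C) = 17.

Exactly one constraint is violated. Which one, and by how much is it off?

Distance(E, C) = 17 — off by 6.30.

U = (0.00, 0.00) ✓; UG at 158.0° ✓; |UG| = 12.50 ✓; ∠UGA = 149.2° ✓; |GA| = 17.20 ✓; ∠GAM = 40.00° ✓; |AM| = 27.80 ✓; ∠AME = 93.40° ✓; |ME| = 10.90 ✓; ∠MEC = 91.90° ✓; |EC| = 23.30 ✗.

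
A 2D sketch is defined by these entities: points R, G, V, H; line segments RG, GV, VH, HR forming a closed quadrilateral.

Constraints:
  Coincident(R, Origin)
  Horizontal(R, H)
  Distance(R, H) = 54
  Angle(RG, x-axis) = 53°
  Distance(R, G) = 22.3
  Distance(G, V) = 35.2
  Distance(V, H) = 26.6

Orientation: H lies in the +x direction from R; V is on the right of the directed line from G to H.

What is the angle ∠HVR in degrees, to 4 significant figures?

128.4°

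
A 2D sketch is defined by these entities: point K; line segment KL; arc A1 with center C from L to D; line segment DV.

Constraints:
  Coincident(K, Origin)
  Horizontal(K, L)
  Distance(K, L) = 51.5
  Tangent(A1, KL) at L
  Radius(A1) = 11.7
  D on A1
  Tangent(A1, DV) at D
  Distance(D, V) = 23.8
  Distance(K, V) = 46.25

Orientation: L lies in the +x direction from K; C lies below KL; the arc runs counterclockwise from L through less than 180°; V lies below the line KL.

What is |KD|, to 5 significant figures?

41.129

K is at the origin; KL is horizontal with |KL| = 51.5 and L on the +x side, so L = (51.500, 0.0000). Since A1 is tangent to KL there, CL ⟂ KL, so C = L + (0, -11.7) = (51.500, -11.700). Since CD ⟂ DV (tangency), |CV| = √(11.7² + 23.8²) = 26.520 regardless of where D sits on A1. So V lies on both circle(K, 46.25) and circle(C, 26.520); the below-KL intersection is V = (33.861, -31.504). D is the foot of the tangent from V: D = (40.226, -8.5709).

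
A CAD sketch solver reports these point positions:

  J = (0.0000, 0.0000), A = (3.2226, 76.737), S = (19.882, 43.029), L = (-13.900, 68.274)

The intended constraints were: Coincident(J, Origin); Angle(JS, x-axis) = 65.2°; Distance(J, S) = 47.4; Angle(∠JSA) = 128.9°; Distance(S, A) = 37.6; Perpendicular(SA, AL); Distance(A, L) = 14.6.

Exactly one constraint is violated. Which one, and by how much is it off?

Distance(A, L) = 14.6 — off by 4.50.

J = (0.00, 0.00) ✓; JS at 65.20° ✓; |JS| = 47.40 ✓; ∠JSA = 128.9° ✓; |SA| = 37.60 ✓; ∠(SA, AL) = 90.00° ✓; |AL| = 19.10 ✗.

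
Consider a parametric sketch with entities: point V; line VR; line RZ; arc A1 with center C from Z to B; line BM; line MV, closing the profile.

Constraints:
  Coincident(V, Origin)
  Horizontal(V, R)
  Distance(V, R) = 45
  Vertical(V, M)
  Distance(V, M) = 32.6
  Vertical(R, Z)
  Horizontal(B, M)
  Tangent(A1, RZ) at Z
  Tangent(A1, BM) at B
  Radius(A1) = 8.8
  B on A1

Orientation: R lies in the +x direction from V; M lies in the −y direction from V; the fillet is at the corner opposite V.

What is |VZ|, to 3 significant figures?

50.9

The virtual corner opposite V is at (45.0, -32.6). Since A1 is tangent to RZ there, CZ ⟂ RZ and the tangent condition forces CB to be normal to BM, with radius 8.8, so the center C sits 8.8 in from both sides at C = (36.2, -23.8). That places the tangent points at Z = (45.0, -23.8) on RZ and B = (36.2, -32.6) on BM. Then |VZ| = |Z − V| = 50.9.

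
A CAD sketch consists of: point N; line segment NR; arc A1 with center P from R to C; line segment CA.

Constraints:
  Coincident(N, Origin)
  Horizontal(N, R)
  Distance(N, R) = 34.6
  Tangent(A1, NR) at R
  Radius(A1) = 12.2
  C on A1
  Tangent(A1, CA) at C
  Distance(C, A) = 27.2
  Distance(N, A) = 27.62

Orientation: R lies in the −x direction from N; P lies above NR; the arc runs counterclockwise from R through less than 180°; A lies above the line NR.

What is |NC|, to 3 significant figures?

25.4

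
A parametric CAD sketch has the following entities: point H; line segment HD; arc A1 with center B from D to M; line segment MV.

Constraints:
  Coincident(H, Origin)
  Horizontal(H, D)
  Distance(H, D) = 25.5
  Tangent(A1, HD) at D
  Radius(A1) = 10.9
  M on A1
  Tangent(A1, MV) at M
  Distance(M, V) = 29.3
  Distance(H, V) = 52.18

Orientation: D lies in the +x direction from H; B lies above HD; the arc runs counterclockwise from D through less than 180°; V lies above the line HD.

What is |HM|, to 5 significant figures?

38.403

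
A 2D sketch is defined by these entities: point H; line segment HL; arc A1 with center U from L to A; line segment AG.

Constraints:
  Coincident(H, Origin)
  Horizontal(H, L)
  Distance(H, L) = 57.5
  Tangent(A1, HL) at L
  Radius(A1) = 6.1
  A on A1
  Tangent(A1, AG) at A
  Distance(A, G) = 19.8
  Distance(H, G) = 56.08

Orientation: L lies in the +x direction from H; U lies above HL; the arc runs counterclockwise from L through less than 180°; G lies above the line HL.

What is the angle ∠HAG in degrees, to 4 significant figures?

60.65°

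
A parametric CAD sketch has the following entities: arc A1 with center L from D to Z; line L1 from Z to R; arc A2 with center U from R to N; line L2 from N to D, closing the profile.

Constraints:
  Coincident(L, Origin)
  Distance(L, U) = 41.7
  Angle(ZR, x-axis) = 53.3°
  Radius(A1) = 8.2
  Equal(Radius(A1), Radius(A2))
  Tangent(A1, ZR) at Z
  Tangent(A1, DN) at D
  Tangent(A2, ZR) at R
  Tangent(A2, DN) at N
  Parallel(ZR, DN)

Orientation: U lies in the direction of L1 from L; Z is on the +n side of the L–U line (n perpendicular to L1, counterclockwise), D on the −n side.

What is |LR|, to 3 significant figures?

42.5

The slot axis is L1's direction at 53.3°, so u = (cos 53.3°, sin 53.3°) = (0.598, 0.802) and n = (−sin 53.3°, cos 53.3°) = (-0.802, 0.598). L is at the origin and U lies 41.7 along u from L, so U = 41.7·u = (24.9, 33.4). Tangency of A1 to both parallel lines with radius 8.2 puts Z and D at L ± 8.2·n: Z = (-6.57, 4.90), D = (6.57, -4.90). Equal radii place R and N the same way about U: R = U + 8.2·n = (18.3, 38.3), N = U − 8.2·n = (31.5, 28.5). Then |LR| = |R − L| = 42.5.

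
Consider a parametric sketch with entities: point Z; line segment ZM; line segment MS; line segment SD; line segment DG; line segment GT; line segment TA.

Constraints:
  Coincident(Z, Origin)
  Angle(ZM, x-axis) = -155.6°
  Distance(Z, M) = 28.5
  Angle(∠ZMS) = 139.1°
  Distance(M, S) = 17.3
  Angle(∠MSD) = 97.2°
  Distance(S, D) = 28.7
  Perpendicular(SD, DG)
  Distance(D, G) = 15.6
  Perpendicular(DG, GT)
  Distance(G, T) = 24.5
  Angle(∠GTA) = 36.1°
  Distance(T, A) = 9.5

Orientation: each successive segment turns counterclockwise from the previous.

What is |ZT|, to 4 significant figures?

26.98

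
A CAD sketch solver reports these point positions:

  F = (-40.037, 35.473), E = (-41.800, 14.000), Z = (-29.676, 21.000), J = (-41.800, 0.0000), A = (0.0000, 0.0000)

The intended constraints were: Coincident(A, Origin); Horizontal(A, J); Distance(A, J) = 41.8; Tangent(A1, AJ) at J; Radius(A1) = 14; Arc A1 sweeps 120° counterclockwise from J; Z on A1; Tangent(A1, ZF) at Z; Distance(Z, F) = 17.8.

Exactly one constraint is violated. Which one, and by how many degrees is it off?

Tangent(A1, ZF) at Z — off by 5.60°.

A = (0.00, 0.00) ✓; A.y = 0.00, J.y = 0.00 ✓; |AJ| = 41.80 ✓; ∠(EJ, JA) = 90.00° ✓; |EJ| = 14.00 ✓; bearing(E→Z) − bearing(E→J) = 120.0° ✓; |EZ| = 14.00 ✓; ∠(EZ, ZF) = 84.40° ✗; |ZF| = 17.80 ✓.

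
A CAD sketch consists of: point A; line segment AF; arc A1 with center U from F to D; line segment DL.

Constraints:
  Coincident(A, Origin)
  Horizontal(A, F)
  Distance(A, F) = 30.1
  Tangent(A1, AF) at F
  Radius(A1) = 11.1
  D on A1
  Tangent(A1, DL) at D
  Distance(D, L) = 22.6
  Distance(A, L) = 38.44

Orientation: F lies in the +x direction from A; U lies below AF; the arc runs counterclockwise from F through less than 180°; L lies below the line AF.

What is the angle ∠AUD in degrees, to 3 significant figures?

19.6°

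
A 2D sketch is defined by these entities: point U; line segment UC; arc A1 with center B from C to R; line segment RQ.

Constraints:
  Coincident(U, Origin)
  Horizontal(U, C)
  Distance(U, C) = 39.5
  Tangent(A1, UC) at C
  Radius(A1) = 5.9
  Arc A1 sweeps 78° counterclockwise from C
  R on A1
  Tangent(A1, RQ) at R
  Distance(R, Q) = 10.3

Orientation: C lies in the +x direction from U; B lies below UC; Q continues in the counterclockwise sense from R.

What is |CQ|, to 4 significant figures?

16.74

On A1, C sits at bearing 90° from B; a 78° counterclockwise sweep puts R at bearing 168°, so R = B + 5.9·(cos 168°, sin 168°) = (33.73, -4.673). A1 meets RQ tangentially, so BR is at right angles to RQ, so RQ runs along (−sin 168°, cos 168°); with |RQ| = 10.3, Q = (31.59, -14.75). Then |CQ| = |Q − C| = 16.74.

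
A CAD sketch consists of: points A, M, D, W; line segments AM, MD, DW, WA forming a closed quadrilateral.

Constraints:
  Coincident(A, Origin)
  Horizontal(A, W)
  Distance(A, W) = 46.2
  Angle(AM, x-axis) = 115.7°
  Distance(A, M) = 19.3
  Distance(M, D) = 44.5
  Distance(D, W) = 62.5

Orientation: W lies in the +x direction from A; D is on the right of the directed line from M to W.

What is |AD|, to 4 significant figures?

28.91

A is at the origin; A and W share the same y with |AW| = 46.2 and W in +x, so W = (46.2, 0). AM runs at 115.7° with |AM| = 19.3, so M = (-8.370, 17.39). D is determined by |MD| = 44.5 and |DW| = 62.5 together: it lies at the intersection of circle(M, 44.5) and circle(W, 62.5). With |MW| = 57.27, the foot of the radical line on MW is 11.82 from M and the perpendicular offset is √(44.5² − 11.82²) = 42.90. Taking the right-of-MW solution: D = (-10.13, -27.07).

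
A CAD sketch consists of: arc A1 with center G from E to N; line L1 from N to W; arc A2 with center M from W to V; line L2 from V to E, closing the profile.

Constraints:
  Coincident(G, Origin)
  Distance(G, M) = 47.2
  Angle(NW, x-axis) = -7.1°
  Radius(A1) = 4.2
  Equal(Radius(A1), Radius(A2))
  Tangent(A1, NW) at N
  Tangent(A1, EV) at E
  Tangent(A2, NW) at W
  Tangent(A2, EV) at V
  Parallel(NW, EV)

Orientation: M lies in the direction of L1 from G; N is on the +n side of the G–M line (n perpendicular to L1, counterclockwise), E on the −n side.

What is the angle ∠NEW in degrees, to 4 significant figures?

79.91°

The slot axis is L1's direction at -7.1°, so u = (cos -7.1°, sin -7.1°) = (0.9923, -0.1236) and n = (−sin -7.1°, cos -7.1°) = (0.1236, 0.9923). G is at the origin and M lies 47.2 along u from G, so M = 47.2·u = (46.84, -5.834). Tangency of A1 to both parallel lines with radius 4.2 puts N and E at G ± 4.2·n: N = (0.5191, 4.168), E = (-0.5191, -4.168). Equal radii place W and V the same way about M: W = M + 4.2·n = (47.36, -1.666), V = M − 4.2·n = (46.32, -10.00). Then cos ∠NEW = EN·EW / (|EN||EW|), giving 79.91°.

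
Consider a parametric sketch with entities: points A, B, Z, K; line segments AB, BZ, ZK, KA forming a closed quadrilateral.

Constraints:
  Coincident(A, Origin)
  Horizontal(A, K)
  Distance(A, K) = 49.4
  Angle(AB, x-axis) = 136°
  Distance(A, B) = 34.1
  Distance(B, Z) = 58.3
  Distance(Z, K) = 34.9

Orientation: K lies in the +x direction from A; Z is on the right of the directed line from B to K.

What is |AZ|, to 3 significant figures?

24.2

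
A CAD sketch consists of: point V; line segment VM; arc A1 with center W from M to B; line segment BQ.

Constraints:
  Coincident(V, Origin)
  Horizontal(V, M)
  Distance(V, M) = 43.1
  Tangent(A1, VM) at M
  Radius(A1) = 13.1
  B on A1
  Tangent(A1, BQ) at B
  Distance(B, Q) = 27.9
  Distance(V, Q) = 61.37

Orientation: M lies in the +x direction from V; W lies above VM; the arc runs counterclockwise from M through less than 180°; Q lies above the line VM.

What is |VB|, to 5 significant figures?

58.030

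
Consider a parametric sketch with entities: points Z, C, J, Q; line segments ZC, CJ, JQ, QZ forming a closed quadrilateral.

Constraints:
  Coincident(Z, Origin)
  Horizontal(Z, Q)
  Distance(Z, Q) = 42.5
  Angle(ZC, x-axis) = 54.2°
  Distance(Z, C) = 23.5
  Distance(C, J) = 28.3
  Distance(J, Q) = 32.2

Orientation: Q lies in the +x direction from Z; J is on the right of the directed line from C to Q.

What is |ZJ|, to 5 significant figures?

14.805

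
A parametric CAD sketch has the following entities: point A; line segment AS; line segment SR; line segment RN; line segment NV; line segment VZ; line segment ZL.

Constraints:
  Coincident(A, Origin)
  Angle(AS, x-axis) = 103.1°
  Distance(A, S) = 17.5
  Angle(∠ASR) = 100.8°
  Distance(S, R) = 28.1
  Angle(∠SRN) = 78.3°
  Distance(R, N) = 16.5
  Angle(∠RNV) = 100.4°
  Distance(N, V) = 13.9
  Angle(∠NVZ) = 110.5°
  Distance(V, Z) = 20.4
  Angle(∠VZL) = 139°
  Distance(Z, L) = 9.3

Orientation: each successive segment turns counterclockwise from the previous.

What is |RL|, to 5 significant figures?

23.781

A is at the origin; AS runs at 103.1° with length 17.5, so S = (-3.9664, 17.045). ∠ASR = 100.8° gives SR at -177.70° from the x-axis; with |SR| = 28.1, R = (-32.044, 15.917). ∠SRN = 78.3° gives RN at -76.000° from the x-axis; with |RN| = 16.5, N = (-28.052, -0.093003). ∠RNV = 100.4° gives NV at 3.6000° from the x-axis; with |NV| = 13.9, V = (-14.179, 0.77978). ∠NVZ = 110.5° gives VZ at 73.100° from the x-axis; with |VZ| = 20.4, Z = (-8.2492, 20.299). ∠VZL = 139.0° gives ZL at 114.10° from the x-axis; with |ZL| = 9.3, L = (-12.047, 28.788). Then |RL| = |L − R| = 23.781.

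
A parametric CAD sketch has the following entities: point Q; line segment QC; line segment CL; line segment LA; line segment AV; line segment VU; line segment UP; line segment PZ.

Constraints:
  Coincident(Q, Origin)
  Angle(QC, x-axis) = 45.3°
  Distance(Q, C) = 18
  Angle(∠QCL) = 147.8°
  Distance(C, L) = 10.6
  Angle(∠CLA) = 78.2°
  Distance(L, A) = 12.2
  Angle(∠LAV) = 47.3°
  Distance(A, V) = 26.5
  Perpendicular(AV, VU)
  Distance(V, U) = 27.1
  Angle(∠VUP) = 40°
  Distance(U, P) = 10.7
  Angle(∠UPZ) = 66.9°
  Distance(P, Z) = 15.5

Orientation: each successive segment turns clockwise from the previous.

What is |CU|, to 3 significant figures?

29.4

Q is at the origin; QC runs at 45.3° with length 18.0, so C = (12.7, 12.8). ∠QCL = 147.8° gives CL at 13.1° from the x-axis; with |CL| = 10.6, L = (23.0, 15.2). ∠CLA = 78.2° gives LA at -88.7° from the x-axis; with |LA| = 12.2, A = (23.3, 3.00). ∠LAV = 47.3° gives AV at 139° from the x-axis; with |AV| = 26.5, V = (3.38, 20.5). AV is perpendicular to VU, so VU runs at 48.6°; with |VU| = 27.1, U = (21.3, 40.9). Then |CU| = |U − C| = 29.4.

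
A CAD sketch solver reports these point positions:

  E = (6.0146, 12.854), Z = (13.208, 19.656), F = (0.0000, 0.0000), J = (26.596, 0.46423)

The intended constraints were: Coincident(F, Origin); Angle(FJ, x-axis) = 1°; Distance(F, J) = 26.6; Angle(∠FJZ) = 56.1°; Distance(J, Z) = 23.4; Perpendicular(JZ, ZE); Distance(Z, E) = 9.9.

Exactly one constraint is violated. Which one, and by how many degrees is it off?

Perpendicular(JZ, ZE) — off by 8.50°.

F = (0.00, 0.00) ✓; FJ at 1.000° ✓; |FJ| = 26.60 ✓; ∠FJZ = 56.10° ✓; |JZ| = 23.40 ✓; ∠(JZ, ZE) = 98.50° ✗; |ZE| = 9.900 ✓.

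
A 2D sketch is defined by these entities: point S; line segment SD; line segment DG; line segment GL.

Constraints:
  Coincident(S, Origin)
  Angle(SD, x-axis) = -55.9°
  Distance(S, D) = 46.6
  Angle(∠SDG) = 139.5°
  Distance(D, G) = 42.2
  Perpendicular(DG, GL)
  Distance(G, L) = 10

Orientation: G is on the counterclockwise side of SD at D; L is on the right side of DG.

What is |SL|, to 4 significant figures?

87.46

∠SDG = 139.5°, so DG runs at -55.9° + (180° − 139.5°) = -15.40° from the x-axis; with |DG| = 42.2, G = D + 42.2·(cos -15.40°, sin -15.40°) = (66.81, -49.79). DG is perpendicular to GL; with |GL| = 10.0 on the right of DG, L = G + 10.0·(-0.2656, -0.9641) = (64.16, -59.44). Then |SL| = |L − S| = 87.46.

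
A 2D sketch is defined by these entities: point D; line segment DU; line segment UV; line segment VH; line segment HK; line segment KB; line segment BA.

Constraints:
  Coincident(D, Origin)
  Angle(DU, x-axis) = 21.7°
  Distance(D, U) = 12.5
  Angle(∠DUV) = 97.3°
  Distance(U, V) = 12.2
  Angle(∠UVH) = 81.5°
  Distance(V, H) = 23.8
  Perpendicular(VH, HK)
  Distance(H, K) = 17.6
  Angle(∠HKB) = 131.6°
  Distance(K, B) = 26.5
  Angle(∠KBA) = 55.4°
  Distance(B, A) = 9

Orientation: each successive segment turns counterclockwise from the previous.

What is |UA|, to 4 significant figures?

14.24

∠HKB = 131.6° gives KB at -18.70° from the x-axis; with |KB| = 26.5, B = (18.61, -17.53). ∠KBA = 55.4° gives BA at 105.9° from the x-axis; with |BA| = 9.0, A = (16.14, -8.876). Then |UA| = |A − U| = 14.24.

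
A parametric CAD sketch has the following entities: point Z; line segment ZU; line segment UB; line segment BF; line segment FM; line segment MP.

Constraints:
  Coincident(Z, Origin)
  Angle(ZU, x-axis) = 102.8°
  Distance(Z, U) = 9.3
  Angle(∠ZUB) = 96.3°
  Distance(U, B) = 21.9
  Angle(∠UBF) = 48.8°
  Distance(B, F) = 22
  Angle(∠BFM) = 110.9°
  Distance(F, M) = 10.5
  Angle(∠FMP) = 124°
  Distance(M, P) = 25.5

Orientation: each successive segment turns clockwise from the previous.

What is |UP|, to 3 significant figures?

14.6

Z is at the origin; ZU runs at 102.8° with length 9.3, so U = (-2.06, 9.07). ∠ZUB = 96.3° gives UB at 19.1° from the x-axis; with |UB| = 21.9, B = (18.6, 16.2). ∠UBF = 48.8° gives BF at -112° from the x-axis; with |BF| = 22.0, F = (10.4, -4.15). ∠BFM = 110.9° gives FM at 179° from the x-axis; with |FM| = 10.5, M = (-0.141, -3.93). ∠FMP = 124.0° gives MP at 123° from the x-axis; with |MP| = 25.5, P = (-14.0, 17.5). Then |UP| = |P − U| = 14.6.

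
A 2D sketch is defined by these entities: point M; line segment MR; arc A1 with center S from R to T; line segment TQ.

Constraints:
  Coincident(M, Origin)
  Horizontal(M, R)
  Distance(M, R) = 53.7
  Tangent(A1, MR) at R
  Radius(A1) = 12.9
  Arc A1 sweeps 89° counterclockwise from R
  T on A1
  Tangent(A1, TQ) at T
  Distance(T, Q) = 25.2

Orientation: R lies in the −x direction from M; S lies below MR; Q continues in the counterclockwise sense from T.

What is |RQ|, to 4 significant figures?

40.15

On A1, R sits at bearing 90° from S; an 89° counterclockwise sweep puts T at bearing 179°, so T = S + 12.9·(cos 179°, sin 179°) = (-66.60, -12.67). A1 meets TQ tangentially, so ST is at right angles to TQ, so TQ runs along (−sin 179°, cos 179°); with |TQ| = 25.2, Q = (-67.04, -37.87). Then |RQ| = |Q − R| = 40.15.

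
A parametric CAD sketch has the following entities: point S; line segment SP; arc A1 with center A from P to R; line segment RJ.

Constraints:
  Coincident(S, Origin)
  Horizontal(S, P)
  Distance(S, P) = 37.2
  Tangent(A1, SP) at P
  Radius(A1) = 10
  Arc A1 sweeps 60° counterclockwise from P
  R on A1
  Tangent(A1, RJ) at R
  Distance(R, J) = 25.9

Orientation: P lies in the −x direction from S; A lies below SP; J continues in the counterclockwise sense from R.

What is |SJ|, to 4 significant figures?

64.89

On A1, P sits at bearing 90° from A; a 60° counterclockwise sweep puts R at bearing 150°, so R = A + 10.0·(cos 150°, sin 150°) = (-45.86, -5.000). Tangency of A1 to RJ means the radius AR is perpendicular to RJ, so RJ runs along (−sin 150°, cos 150°); with |RJ| = 25.9, J = (-58.81, -27.43). Then |SJ| = |J − S| = 64.89.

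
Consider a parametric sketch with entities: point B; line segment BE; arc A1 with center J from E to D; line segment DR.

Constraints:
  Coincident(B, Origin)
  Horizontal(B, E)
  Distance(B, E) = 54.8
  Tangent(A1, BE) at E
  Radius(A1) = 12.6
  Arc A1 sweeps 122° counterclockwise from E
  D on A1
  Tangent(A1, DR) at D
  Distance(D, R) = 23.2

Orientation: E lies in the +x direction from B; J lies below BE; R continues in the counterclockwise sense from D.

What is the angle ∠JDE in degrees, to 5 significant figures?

29.000°

A1 meets BE tangentially, so JE is at right angles to BE, so J = E + (0, -12.6) = (54.800, -12.600). On A1, E sits at bearing 90° from J; a 122° counterclockwise sweep puts D at bearing 212°, so D = J + 12.6·(cos 212°, sin 212°) = (44.115, -19.277). Then cos ∠JDE = DJ·DE / (|DJ||DE|), giving 29.000°.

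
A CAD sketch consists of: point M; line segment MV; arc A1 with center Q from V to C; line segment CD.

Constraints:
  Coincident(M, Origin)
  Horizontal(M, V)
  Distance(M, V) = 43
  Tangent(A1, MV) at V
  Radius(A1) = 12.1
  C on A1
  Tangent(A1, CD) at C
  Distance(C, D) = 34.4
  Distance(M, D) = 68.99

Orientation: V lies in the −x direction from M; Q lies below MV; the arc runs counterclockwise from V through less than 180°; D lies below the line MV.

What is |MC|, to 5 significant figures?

56.704

Checks: M = (0.00, 0.00) ✓; |MV| = 43.00 ✓; |QC| = 12.10 ✓; ∠(QC, CD) = 90.00° ✓; |CD| = 34.40 ✓; |MD| = 68.99 ✓.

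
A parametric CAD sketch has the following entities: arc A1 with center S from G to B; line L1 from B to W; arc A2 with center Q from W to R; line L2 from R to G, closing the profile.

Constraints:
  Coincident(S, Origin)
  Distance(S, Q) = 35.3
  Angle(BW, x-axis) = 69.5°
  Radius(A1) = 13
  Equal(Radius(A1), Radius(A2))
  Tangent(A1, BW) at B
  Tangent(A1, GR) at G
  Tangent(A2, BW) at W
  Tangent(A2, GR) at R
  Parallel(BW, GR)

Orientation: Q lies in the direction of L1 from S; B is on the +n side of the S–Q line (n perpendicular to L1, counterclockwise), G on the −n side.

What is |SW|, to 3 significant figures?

37.6

The slot axis is L1's direction at 69.5°, so u = (cos 69.5°, sin 69.5°) = (0.350, 0.937) and n = (−sin 69.5°, cos 69.5°) = (-0.937, 0.350). S is at the origin and Q lies 35.3 along u from S, so Q = 35.3·u = (12.4, 33.1). Tangency of A1 to both parallel lines with radius 13.0 puts B and G at S ± 13.0·n: B = (-12.2, 4.55), G = (12.2, -4.55). Equal radii place W and R the same way about Q: W = Q + 13.0·n = (0.186, 37.6), R = Q − 13.0·n = (24.5, 28.5). Then |SW| = |W − S| = 37.6.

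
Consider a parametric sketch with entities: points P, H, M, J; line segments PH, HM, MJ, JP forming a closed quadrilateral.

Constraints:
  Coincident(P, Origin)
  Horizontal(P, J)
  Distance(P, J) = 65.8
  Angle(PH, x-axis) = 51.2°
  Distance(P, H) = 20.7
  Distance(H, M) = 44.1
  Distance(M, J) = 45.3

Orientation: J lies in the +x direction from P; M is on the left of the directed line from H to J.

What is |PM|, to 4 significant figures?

64.30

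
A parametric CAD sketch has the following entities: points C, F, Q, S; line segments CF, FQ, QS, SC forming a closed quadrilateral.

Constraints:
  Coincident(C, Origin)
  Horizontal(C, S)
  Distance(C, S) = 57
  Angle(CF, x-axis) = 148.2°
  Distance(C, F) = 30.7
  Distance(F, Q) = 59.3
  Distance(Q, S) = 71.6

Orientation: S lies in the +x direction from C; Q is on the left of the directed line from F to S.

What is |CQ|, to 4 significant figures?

60.43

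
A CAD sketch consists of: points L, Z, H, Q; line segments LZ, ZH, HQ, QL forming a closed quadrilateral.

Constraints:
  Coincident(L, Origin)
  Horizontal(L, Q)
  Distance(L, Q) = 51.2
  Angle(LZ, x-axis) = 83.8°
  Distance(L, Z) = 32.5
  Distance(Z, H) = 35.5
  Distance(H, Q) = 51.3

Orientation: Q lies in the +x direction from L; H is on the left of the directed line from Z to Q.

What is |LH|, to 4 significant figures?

59.96

L is at the origin; LQ is horizontal with |LQ| = 51.2 and Q in +x, so Q = (51.2, 0). LZ runs at 83.8° with |LZ| = 32.5, so Z = (3.510, 32.31). H is determined by |ZH| = 35.5 and |HQ| = 51.3 together: it lies at the intersection of circle(Z, 35.5) and circle(Q, 51.3). With |ZQ| = 57.60, the foot of the radical line on ZQ is 16.90 from Z and the perpendicular offset is √(35.5² − 16.90²) = 31.22. Taking the left-of-ZQ solution: H = (35.01, 48.68).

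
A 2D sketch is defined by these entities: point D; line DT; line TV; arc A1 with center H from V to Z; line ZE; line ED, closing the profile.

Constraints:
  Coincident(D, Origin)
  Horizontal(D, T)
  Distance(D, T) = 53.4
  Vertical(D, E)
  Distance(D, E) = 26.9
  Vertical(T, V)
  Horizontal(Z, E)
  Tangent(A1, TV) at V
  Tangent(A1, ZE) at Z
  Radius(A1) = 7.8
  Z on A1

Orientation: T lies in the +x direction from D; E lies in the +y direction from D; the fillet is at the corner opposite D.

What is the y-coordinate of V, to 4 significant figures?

19.10

D is at the origin; DT is horizontal with |DT| = 53.4 and T on the +x side, so T = (53.40, 0.000). D and E share the same x with |DE| = 26.9 and E on the +y side, so E = (0.000, 26.90). The virtual corner opposite D is at (53.40, 26.90). Tangency of A1 to TV means the radius HV is perpendicular to TV and since A1 is tangent to ZE there, HZ ⟂ ZE, with radius 7.8, so the center H sits 7.8 in from both sides at H = (45.60, 19.10). That places the tangent points at V = (53.40, 19.10) on TV and Z = (45.60, 26.90) on ZE. So V.y = 19.10.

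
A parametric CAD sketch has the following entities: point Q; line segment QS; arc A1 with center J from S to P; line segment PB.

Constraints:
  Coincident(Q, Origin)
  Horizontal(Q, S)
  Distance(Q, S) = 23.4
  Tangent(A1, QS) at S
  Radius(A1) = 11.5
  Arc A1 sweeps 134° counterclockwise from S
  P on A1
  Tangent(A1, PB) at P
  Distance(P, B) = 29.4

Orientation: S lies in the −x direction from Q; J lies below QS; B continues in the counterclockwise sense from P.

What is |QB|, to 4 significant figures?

42.17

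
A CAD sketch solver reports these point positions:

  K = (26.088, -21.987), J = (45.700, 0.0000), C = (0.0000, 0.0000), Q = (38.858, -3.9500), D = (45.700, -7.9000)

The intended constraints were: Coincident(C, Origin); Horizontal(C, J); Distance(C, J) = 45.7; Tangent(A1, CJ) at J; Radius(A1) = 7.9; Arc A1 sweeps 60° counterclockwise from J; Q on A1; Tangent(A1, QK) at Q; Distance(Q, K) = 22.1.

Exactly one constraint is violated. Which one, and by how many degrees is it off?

Tangent(A1, QK) at Q — off by 5.30°.

C = (0.00, 0.00) ✓; C.y = 0.00, J.y = 0.00 ✓; |CJ| = 45.70 ✓; ∠(DJ, JC) = 90.00° ✓; |DJ| = 7.900 ✓; bearing(D→Q) − bearing(D→J) = 60.00° ✓; |DQ| = 7.900 ✓; ∠(DQ, QK) = 95.30° ✗; |QK| = 22.10 ✓.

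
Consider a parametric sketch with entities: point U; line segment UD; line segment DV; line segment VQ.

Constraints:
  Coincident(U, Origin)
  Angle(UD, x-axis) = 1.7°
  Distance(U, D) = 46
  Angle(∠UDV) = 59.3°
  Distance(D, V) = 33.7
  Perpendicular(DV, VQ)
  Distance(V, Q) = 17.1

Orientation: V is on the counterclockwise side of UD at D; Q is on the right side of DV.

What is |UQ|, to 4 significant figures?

57.57

U is at the origin; UD runs at 1.7° with length 46.0, so D = 46.0·(cos 1.7°, sin 1.7°) = (45.98, 1.365). ∠UDV = 59.3°, so DV runs at 1.7° + (180° − 59.3°) = 122.4° from the x-axis; with |DV| = 33.7, V = D + 33.7·(cos 122.4°, sin 122.4°) = (27.92, 29.82). DV is perpendicular to VQ; with |VQ| = 17.1 on the right of DV, Q = V + 17.1·(0.8443, 0.5358) = (42.36, 38.98). Then |UQ| = |Q − U| = 57.57.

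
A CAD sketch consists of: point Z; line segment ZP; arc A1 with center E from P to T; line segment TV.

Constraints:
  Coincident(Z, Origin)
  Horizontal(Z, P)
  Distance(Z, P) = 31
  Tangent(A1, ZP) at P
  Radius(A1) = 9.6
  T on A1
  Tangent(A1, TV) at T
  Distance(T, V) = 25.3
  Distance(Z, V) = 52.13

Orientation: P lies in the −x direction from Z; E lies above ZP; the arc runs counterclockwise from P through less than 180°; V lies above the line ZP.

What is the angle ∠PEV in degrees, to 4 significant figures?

165.2°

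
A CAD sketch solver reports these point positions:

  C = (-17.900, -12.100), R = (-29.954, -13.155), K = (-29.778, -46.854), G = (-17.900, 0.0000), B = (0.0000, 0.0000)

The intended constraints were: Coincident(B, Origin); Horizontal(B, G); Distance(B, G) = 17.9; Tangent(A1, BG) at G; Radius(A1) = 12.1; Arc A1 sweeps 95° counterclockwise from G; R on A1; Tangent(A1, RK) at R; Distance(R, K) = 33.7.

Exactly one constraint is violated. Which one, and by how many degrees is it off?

Tangent(A1, RK) at R — off by 4.70°.

B = (0.00, 0.00) ✓; B.y = 0.00, G.y = 0.00 ✓; |BG| = 17.90 ✓; ∠(CG, GB) = 90.00° ✓; |CG| = 12.10 ✓; bearing(C→R) − bearing(C→G) = 95.00° ✓; |CR| = 12.10 ✓; ∠(CR, RK) = 94.70° ✗; |RK| = 33.70 ✓.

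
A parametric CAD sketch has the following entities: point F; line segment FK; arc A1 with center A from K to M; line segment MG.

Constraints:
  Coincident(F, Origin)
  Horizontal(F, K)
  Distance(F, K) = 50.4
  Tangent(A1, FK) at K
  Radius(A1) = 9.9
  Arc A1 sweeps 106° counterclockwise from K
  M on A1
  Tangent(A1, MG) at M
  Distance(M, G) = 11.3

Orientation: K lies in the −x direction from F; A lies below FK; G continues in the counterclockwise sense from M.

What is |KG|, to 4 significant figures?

24.35

On A1, K sits at bearing 90° from A; a 106° counterclockwise sweep puts M at bearing 196°, so M = A + 9.9·(cos 196°, sin 196°) = (-59.92, -12.63). Tangency of A1 to MG means the radius AM is perpendicular to MG, so MG runs along (−sin 196°, cos 196°); with |MG| = 11.3, G = (-56.80, -23.49). Then |KG| = |G − K| = 24.35.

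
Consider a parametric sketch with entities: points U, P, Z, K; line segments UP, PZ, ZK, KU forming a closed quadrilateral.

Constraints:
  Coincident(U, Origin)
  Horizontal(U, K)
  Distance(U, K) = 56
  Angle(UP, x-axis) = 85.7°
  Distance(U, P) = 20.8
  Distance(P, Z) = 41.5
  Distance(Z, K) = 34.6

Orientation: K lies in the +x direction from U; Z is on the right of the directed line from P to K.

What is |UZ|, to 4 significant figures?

28.05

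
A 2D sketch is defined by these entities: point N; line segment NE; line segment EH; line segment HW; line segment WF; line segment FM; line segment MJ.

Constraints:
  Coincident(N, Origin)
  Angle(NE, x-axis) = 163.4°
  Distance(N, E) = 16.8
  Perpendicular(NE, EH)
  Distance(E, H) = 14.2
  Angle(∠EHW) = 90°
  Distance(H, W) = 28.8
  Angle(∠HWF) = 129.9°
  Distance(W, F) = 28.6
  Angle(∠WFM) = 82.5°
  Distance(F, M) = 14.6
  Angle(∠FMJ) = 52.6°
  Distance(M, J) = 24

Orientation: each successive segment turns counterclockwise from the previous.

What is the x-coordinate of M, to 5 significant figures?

21.714

∠HWF = 129.9° gives WF at 33.500° from the x-axis; with |WF| = 28.6, F = (31.292, -1.2510). ∠WFM = 82.5° gives FM at 131.00° from the x-axis; with |FM| = 14.6, M = (21.714, 9.7677). So M.x = 21.714.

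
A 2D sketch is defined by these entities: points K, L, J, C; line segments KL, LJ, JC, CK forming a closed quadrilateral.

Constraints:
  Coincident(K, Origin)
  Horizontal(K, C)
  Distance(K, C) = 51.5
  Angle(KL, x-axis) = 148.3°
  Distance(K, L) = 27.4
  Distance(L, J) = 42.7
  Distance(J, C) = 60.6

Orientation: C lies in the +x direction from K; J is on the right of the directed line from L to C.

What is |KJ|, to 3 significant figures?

24.2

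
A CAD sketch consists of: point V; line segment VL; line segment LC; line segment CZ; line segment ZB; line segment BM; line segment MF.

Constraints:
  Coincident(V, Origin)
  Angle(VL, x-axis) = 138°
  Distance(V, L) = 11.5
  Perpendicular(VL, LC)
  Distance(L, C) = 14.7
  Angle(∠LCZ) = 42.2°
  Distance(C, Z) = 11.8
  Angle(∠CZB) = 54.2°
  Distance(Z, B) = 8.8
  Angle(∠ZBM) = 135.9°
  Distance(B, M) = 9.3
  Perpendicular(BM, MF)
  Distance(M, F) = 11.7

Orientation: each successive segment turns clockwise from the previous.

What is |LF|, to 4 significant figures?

19.95

V is at the origin; VL runs at 138.0° with length 11.5, so L = (-8.546, 7.695). The perpendicularity gives LC at right angles to VL, so LC runs at 48.00°; with |LC| = 14.7, C = (1.290, 18.62). ∠LCZ = 42.2° gives CZ at -89.80° from the x-axis; with |CZ| = 11.8, Z = (1.331, 6.819). ∠CZB = 54.2° gives ZB at 144.4° from the x-axis; with |ZB| = 8.8, B = (-5.824, 11.94). ∠ZBM = 135.9° gives BM at 100.3° from the x-axis; with |BM| = 9.3, M = (-7.487, 21.09). BM is perpendicular to MF, so MF runs at 10.30°; with |MF| = 11.7, F = (4.025, 23.18). Then |LF| = |F − L| = 19.95.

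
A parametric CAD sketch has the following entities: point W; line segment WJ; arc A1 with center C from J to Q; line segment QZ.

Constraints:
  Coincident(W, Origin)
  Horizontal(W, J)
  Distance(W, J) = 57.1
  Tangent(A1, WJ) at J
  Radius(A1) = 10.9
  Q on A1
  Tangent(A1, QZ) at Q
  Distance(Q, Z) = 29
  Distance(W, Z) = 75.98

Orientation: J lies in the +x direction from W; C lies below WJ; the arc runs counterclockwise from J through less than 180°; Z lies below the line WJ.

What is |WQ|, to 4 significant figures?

50.87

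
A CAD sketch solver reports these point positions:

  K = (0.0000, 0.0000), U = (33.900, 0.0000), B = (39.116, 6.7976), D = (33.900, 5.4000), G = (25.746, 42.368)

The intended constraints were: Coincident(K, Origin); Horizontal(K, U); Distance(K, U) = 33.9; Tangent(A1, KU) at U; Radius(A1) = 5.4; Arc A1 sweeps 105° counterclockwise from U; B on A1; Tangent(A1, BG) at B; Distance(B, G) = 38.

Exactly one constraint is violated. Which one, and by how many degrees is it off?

Tangent(A1, BG) at B — off by 5.60°.

K = (0.00, 0.00) ✓; K.y = 0.00, U.y = 0.00 ✓; |KU| = 33.90 ✓; ∠(DU, UK) = 90.00° ✓; |DU| = 5.400 ✓; bearing(D→B) − bearing(D→U) = 105.0° ✓; |DB| = 5.400 ✓; ∠(DB, BG) = 84.40° ✗; |BG| = 38.00 ✓.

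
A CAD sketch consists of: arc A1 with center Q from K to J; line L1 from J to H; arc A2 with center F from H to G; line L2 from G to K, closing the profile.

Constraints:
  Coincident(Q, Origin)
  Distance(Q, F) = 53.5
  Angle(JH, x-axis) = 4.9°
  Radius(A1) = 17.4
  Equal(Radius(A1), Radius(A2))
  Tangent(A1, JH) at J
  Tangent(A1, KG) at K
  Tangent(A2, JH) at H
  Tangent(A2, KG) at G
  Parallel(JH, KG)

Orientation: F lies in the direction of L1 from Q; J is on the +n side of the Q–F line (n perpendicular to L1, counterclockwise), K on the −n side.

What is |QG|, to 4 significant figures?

56.26

Tangency of A1 to both parallel lines with radius 17.4 puts J and K at Q ± 17.4·n: J = (-1.486, 17.34), K = (1.486, -17.34). Equal radii place H and G the same way about F: H = F + 17.4·n = (51.82, 21.91), G = F − 17.4·n = (54.79, -12.77). Then |QG| = |G − Q| = 56.26.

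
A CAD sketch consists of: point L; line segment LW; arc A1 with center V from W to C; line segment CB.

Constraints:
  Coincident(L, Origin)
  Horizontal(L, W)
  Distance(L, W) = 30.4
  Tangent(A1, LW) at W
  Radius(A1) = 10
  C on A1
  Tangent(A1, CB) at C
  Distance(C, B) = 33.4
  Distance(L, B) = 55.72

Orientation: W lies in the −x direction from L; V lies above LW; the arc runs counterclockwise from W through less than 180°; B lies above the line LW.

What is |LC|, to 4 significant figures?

25.10

L is at the origin; LW is horizontal with |LW| = 30.4 and W on the −x side, so W = (-30.40, 0.000). Tangency of A1 to LW means the radius VW is perpendicular to LW, so V = W + (0, 10) = (-30.40, 10.00). Since VC ⟂ CB (tangency), |VB| = √(10.0² + 33.4²) = 34.86 regardless of where C sits on A1. So B lies on both circle(L, 55.72) and circle(V, 34.86); the above-LW intersection is B = (-33.20, 44.75). C is the foot of the tangent from B: C = (-21.08, 13.63).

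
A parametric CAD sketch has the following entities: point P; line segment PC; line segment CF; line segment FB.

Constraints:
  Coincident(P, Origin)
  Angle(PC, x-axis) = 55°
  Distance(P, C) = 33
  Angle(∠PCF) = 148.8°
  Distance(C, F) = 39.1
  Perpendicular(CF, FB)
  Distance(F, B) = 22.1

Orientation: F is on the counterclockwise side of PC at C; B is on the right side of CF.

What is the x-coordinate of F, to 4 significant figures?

21.52

P is at the origin; PC runs at 55.0° with length 33.0, so C = 33.0·(cos 55.0°, sin 55.0°) = (18.93, 27.03). ∠PCF = 148.8°, so CF runs at 55.0° + (180° − 148.8°) = 86.20° from the x-axis; with |CF| = 39.1, F = C + 39.1·(cos 86.20°, sin 86.20°) = (21.52, 66.05). So F.x = 21.52.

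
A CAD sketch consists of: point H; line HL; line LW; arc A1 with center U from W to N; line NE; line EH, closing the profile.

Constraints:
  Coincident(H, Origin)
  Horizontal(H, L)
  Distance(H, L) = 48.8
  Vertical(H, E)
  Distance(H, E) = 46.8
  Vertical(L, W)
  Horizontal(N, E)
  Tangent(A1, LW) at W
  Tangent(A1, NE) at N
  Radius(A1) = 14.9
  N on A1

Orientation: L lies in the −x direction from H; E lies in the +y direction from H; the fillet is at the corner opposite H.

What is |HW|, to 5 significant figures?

58.301

H is at the origin; HL is horizontal with |HL| = 48.8 and L on the −x side, so L = (-48.800, 0.0000). H and E share the same x with |HE| = 46.8 and E on the +y side, so E = (0.0000, 46.800). The virtual corner opposite H is at (-48.800, 46.800). Tangency of A1 to LW means the radius UW is perpendicular to LW and the tangent condition forces UN to be normal to NE, with radius 14.9, so the center U sits 14.9 in from both sides at U = (-33.900, 31.900). That places the tangent points at W = (-48.800, 31.900) on LW and N = (-33.900, 46.800) on NE. Then |HW| = |W − H| = 58.301.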